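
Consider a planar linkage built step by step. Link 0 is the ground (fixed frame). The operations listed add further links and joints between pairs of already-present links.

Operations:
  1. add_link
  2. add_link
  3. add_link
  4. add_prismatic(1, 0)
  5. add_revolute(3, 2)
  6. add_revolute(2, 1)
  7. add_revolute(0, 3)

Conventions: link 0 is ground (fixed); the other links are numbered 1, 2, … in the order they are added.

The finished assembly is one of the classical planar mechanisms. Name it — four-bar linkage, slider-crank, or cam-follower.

links: 4 (incl. ground); joints: 3 revolute, 1 prismatic, 0 higher (cam) pair, forming one closed loop
4 links, 3 revolutes + 1 prismatic in one loop → slider-crank

slider-crank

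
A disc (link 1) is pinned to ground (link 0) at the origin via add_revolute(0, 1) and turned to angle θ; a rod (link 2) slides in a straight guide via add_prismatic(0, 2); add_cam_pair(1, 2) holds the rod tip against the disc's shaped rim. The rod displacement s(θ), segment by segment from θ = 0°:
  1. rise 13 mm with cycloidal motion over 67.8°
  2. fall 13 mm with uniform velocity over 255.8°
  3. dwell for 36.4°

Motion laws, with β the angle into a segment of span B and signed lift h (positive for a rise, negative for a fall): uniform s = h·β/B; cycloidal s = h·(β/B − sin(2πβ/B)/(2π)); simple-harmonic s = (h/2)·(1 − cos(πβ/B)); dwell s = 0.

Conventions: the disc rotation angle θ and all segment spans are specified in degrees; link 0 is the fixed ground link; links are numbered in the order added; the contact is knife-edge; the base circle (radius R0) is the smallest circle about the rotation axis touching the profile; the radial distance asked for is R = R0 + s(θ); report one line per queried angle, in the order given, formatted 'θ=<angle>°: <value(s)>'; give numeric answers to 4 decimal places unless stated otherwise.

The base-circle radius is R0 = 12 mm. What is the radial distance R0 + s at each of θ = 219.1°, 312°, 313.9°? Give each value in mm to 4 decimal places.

segment 1 (0° to 67.8°, cycloidal, h = 13) is passed completely: s = 0.0000 + (13) = 13.0000
θ = 219.1° falls in segment 2 (67.8° to 323.6°, uniform, h = -13): β = 219.1 − 67.8 = 151.3°, B = 255.8°; Δs = -13·151.3/255.8 = -7.6892; s = 13.0000 − 7.6892 = 5.3108
θ = 312° falls in segment 2 (67.8° to 323.6°, uniform, h = -13): β = 312 − 67.8 = 244.2°, B = 255.8°; Δs = -13·244.2/255.8 = -12.4105; s = 13.0000 − 12.4105 = 0.5895
θ = 313.9° falls in segment 2 (67.8° to 323.6°, uniform, h = -13): β = 313.9 − 67.8 = 246.1°, B = 255.8°; Δs = -13·246.1/255.8 = -12.5070; s = 13.0000 − 12.5070 = 0.4930
θ=219.1°: R = R0 + s = 12 + 5.3108 = 17.3108
θ=312°: R = R0 + s = 12 + 0.5895 = 12.5895
θ=313.9°: R = R0 + s = 12 + 0.4930 = 12.4930

θ=219.1°: 17.3108
θ=312°: 12.5895
θ=313.9°: 12.4930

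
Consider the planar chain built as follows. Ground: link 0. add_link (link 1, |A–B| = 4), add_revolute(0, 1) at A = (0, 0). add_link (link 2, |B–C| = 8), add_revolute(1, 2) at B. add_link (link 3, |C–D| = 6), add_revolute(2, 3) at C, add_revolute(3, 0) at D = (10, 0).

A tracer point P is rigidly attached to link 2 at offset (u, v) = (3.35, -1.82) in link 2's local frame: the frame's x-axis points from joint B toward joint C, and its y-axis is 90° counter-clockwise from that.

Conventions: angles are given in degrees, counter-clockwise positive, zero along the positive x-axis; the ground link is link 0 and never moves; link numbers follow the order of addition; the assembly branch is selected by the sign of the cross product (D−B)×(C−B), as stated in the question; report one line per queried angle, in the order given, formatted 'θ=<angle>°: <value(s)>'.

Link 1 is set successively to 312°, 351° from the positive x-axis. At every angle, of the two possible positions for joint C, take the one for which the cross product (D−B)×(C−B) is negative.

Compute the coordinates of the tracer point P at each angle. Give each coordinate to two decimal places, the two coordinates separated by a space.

A=(0,0), D=(10.00,0)
θ=312°: B = A + 4.00·(cos312°, sin312°) = (2.6765, -2.9726)
θ=312°: |BD| = 7.9038
θ=312°: circle(B,8.00) ∩ circle(D,6.00): a=5.7232, h=5.5897
θ=312°:   candidates: C₊=(5.8772,4.3592) cross=44.180; C₋=(10.0818,-5.9994) cross=-44.180
θ=312°:   branch - wants cross < 0 → take C=(10.0818,-5.9994) (cross=-44.180)
θ=312°: ex = (C−B)/|BC| = (0.9257,-0.3784); ey = (0.3784,0.9257)
θ=312°: P = B + 3.35·ex + -1.82·ey = (5.0889,-5.9248)
θ=351°: B = A + 4.00·(cos351°, sin351°) = (3.9508, -0.6257)
θ=351°: |BD| = 6.0815
θ=351°: circle(B,8.00) ∩ circle(D,6.00): a=5.3428, h=5.9544
θ=351°:   candidates: C₊=(8.6526,5.8467) cross=36.212; C₋=(9.8779,-5.9988) cross=-36.212
θ=351°:   branch - wants cross < 0 → take C=(9.8779,-5.9988) (cross=-36.212)
θ=351°: ex = (C−B)/|BC| = (0.7409,-0.6716); ey = (0.6716,0.7409)
θ=351°: P = B + 3.35·ex + -1.82·ey = (5.2104,-4.2241)

θ=312°: 5.09 -5.92
θ=351°: 5.21 -4.22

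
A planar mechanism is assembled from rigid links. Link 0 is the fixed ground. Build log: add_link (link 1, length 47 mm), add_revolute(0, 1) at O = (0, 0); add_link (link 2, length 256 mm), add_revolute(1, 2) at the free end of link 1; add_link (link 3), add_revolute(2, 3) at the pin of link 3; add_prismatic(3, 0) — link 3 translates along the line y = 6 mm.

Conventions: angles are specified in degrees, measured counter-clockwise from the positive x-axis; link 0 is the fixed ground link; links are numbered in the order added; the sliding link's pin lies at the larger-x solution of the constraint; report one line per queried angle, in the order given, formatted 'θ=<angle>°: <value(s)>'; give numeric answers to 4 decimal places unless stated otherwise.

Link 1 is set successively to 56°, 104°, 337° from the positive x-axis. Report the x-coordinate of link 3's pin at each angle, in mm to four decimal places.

geometry: r = 47 mm, L = 256 mm, e = 6 mm
θ=56°: crank pin P = (r cos θ, r sin θ) = (26.282066, 38.964766)
θ=56°: h = r sin θ − e = 38.964766 − 6 = 32.964766
θ=56°: x = r cos θ + √(L² − h²) = 26.282066 + 253.868715 = 280.150781
θ=104°: crank pin P = (r cos θ, r sin θ) = (-11.370329, 45.603899)
θ=104°: h = r sin θ − e = 45.603899 − 6 = 39.603899
θ=104°: x = r cos θ + √(L² − h²) = -11.370329 + 252.918033 = 241.547703
θ=337°: crank pin P = (r cos θ, r sin θ) = (43.263728, -18.364363)
θ=337°: h = r sin θ − e = -18.364363 − 6 = -24.364363
θ=337°: x = r cos θ + √(L² − h²) = 43.263728 + 254.837944 = 298.101672

θ=56°: 280.1508
θ=104°: 241.5477
θ=337°: 298.1017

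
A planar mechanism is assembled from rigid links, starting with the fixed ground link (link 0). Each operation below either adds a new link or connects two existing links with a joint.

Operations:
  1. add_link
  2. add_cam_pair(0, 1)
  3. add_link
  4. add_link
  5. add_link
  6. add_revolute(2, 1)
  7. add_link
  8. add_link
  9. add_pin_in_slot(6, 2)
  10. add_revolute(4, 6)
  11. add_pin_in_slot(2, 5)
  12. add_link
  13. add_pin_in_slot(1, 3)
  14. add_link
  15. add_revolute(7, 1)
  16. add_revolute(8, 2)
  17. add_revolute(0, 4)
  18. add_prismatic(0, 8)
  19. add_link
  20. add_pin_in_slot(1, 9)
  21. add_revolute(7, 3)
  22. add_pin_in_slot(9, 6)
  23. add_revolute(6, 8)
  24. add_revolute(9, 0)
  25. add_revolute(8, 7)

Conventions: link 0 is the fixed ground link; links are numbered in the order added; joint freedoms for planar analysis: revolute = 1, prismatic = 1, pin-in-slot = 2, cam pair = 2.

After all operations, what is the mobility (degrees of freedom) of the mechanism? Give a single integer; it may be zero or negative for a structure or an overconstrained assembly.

link 0 = ground. State L|J1|J2 = 1|0|0
+link1  2|0|0
C(0,1) f=2→J2  2|0|1
+link2  3|0|1
+link3  4|0|1
+link4  5|0|1
R(2,1) f=1→J1  5|1|1
+link5  6|1|1
+link6  7|1|1
PS(6,2) f=2→J2  7|1|2
R(4,6) f=1→J1  7|2|2
PS(2,5) f=2→J2  7|2|3
+link7  8|2|3
PS(1,3) f=2→J2  8|2|4
+link8  9|2|4
R(7,1) f=1→J1  9|3|4
R(8,2) f=1→J1  9|4|4
R(0,4) f=1→J1  9|5|4
P(0,8) f=1→J1  9|6|4
+link9  10|6|4
PS(1,9) f=2→J2  10|6|5
R(7,3) f=1→J1  10|7|5
PS(9,6) f=2→J2  10|7|6
R(6,8) f=1→J1  10|8|6
R(9,0) f=1→J1  10|9|6
R(8,7) f=1→J1  10|10|6
M = 3(10−1)−2·10−6 = 27−20−6 = 1

M = 1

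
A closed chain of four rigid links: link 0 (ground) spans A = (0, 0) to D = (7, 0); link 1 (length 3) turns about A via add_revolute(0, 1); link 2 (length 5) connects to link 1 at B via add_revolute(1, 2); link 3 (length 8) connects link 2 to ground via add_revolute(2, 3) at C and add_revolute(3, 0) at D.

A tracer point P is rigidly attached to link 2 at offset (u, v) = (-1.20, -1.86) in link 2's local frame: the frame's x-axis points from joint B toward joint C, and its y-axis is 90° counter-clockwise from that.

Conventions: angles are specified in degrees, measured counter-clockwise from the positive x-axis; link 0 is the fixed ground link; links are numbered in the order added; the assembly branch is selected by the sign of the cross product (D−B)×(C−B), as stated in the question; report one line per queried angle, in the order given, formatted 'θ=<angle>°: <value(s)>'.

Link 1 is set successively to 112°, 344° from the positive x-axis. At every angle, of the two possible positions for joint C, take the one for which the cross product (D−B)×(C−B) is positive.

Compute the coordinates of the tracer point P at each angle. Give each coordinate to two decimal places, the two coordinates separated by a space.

A=(0,0), D=(7.00,0)
θ=112°: B = A + 3.00·(cos112°, sin112°) = (-1.1238, 2.7816)
θ=112°: |BD| = 8.5868
θ=112°: circle(B,5.00) ∩ circle(D,8.00): a=2.0225, h=4.5727
θ=112°:   candidates: C₊=(2.2709,6.4525) cross=39.265; C₋=(-0.6916,-2.1997) cross=-39.265
θ=112°:   branch + wants cross > 0 → take C=(2.2709,6.4525) (cross=39.265)
θ=112°: ex = (C−B)/|BC| = (0.6789,0.7342); ey = (-0.7342,0.6789)
θ=112°: P = B + -1.20·ex + -1.86·ey = (-0.5729,0.6377)
θ=344°: B = A + 3.00·(cos344°, sin344°) = (2.8838, -0.8269)
θ=344°: |BD| = 4.1985
θ=344°: circle(B,5.00) ∩ circle(D,8.00): a=-2.5453, h=4.3036
θ=344°:   candidates: C₊=(-0.4593,2.8911) cross=18.069; C₋=(1.2359,-5.5476) cross=-18.069
θ=344°:   branch + wants cross > 0 → take C=(-0.4593,2.8911) (cross=18.069)
θ=344°: ex = (C−B)/|BC| = (-0.6686,0.7436); ey = (-0.7436,-0.6686)
θ=344°: P = B + -1.20·ex + -1.86·ey = (5.0692,-0.4756)

θ=112°: -0.57 0.64
θ=344°: 5.07 -0.48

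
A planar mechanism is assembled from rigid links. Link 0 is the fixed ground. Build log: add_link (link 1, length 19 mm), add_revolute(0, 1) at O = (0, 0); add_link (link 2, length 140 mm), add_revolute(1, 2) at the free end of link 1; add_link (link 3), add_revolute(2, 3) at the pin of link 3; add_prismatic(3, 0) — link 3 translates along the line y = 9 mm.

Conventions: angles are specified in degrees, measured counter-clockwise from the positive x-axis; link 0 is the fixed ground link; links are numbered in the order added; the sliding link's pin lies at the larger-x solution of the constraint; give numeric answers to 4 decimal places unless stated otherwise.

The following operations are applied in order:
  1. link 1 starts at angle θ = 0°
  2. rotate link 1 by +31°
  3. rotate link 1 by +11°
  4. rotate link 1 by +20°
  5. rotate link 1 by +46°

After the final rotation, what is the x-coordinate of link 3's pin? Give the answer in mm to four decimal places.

geometry: r = 19 mm, L = 140 mm, e = 9 mm; θ starts at 0°
rotate link 1 by +31°: θ ← 0° +31° = 31°
rotate link 1 by +11°: θ ← 31° +11° = 42°
rotate link 1 by +20°: θ ← 42° +20° = 62°
rotate link 1 by +46°: θ ← 62° +46° = 108°
crank pin P = (r cos θ, r sin θ) = (-5.871323, 18.070074)
h = r sin θ − e = 18.070074 − 9 = 9.070074
x = r cos θ + √(L² − h²) = -5.871323 + 139.705883 = 133.834560

133.8346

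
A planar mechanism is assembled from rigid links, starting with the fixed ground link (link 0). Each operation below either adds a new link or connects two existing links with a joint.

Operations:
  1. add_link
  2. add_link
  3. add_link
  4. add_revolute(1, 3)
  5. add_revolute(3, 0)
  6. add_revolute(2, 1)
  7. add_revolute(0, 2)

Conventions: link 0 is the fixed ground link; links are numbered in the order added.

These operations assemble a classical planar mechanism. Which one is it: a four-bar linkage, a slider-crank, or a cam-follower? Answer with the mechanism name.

links: 4 (incl. ground); joints: 4 revolute, 0 prismatic, 0 higher (cam) pair, forming one closed loop
4 links in a single 4R loop → four-bar linkage

four-bar linkage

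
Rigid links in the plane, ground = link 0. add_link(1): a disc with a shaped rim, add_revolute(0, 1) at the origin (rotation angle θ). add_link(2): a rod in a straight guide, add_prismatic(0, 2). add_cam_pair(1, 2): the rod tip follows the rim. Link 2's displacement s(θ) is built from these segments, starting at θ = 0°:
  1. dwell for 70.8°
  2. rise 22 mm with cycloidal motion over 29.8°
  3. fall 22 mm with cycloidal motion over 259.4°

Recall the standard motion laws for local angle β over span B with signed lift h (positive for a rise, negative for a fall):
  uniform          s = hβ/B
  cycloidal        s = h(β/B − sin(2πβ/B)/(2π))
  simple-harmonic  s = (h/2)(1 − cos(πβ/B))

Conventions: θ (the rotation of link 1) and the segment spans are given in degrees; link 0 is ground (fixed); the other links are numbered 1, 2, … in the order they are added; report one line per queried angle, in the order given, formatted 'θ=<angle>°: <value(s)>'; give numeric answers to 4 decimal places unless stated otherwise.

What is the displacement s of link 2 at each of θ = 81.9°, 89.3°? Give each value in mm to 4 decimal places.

segment 1 (0° to 70.8°, dwell): s unchanged at 0.0000
θ = 81.9° falls in segment 2 (70.8° to 100.6°, cycloidal, h = 22): β = 81.9 − 70.8 = 11.1°, B = 29.8°; Δs = 22·(0.3725 − sin(2π·0.3725)/(2π)) = 5.6799; s = 0.0000 + 5.6799 = 5.6799
θ = 89.3° falls in segment 2 (70.8° to 100.6°, cycloidal, h = 22): β = 89.3 − 70.8 = 18.5°, B = 29.8°; Δs = 22·(0.6208 − sin(2π·0.6208)/(2π)) = 16.0675; s = 0.0000 + 16.0675 = 16.0675

θ=81.9°: 5.6799
θ=89.3°: 16.0675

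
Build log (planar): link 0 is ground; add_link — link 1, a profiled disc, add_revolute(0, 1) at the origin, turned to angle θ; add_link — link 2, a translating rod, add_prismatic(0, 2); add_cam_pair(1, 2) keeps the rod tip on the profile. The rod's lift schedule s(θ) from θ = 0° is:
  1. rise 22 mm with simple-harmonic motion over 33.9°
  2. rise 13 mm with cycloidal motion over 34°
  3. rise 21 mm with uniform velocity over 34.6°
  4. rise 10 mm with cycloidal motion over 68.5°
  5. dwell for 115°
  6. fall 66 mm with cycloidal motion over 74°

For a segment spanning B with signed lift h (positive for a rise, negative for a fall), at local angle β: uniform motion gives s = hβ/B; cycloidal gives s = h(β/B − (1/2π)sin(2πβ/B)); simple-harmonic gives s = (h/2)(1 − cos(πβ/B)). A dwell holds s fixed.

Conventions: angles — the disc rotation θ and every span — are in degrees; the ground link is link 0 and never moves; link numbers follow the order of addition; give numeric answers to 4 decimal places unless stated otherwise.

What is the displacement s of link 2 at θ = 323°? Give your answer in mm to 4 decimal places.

seg 1 [0°–33.9°] simple-harmonic, h=22: full span → s += 22 → s = 22.0000
seg 2 [33.9°–67.9°] cycloidal, h=13: full span → s += 13 → s = 35.0000
seg 3 [67.9°–102.5°] uniform, h=21: full span → s += 21 → s = 56.0000
seg 4 [102.5°–171°] cycloidal, h=10: full span → s += 10 → s = 66.0000
seg 5 [171°–286°] dwell: s stays 66.0000
seg 6 [286°–360°] cycloidal, h=-66: θ=323° here. β=37, B=74. -66·(0.5000 − sin(2π·0.5000)/(2π)) = -33.0000 → s = 33.0000

33.0000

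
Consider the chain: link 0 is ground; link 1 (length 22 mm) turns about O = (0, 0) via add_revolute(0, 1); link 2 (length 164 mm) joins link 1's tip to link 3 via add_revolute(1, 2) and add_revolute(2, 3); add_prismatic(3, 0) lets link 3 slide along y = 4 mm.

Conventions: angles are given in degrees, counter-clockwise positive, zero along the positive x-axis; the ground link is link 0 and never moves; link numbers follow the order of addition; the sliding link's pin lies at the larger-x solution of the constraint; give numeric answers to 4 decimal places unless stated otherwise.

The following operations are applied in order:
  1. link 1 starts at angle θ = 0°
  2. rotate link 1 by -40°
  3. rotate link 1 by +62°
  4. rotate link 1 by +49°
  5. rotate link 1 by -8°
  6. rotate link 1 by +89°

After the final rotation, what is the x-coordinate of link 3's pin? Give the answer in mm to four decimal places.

geometry: r = 22 mm, L = 164 mm, e = 4 mm; θ starts at 0°
rotate link 1 by -40°: θ ← 0° -40° = -40°
rotate link 1 by +62°: θ ← -40° +62° = 22°
rotate link 1 by +49°: θ ← 22° +49° = 71°
rotate link 1 by -8°: θ ← 71° -8° = 63°
rotate link 1 by +89°: θ ← 63° +89° = 152°
crank pin P = (r cos θ, r sin θ) = (-19.424847, 10.328374)
h = r sin θ − e = 10.328374 − 4 = 6.328374
x = r cos θ + √(L² − h²) = -19.424847 + 163.877856 = 144.453009

144.4530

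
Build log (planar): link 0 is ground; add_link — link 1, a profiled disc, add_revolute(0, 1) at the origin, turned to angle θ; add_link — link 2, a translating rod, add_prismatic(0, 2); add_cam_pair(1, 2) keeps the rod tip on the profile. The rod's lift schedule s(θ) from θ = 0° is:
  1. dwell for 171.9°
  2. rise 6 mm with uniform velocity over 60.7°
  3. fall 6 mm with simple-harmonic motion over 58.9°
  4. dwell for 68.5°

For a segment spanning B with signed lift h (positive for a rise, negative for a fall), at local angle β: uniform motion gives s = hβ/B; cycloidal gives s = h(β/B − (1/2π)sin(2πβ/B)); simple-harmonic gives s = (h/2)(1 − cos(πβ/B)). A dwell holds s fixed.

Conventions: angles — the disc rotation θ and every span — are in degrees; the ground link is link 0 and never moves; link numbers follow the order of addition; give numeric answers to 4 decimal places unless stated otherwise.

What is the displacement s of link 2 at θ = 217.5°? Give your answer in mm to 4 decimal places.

seg 1 [0°–171.9°] dwell: s stays 0.0000
seg 2 [171.9°–232.6°] uniform, h=6: θ=217.5° here. β=45.6, B=60.7. 6·45.6/60.7 = 4.5074 → s = 4.5074

4.5074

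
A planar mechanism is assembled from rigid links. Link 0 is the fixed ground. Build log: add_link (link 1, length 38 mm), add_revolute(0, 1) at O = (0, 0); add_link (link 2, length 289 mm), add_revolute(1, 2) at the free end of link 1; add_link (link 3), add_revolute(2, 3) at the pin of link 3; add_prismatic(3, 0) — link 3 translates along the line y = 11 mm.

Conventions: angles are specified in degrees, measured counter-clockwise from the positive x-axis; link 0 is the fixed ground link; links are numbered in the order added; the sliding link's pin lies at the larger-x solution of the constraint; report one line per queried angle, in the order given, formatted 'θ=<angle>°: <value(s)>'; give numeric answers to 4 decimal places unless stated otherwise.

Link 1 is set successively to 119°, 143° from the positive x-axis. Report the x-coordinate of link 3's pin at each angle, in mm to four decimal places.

geometry: r = 38 mm, L = 289 mm, e = 11 mm
θ=119°: crank pin P = (r cos θ, r sin θ) = (-18.422766, 33.235549)
θ=119°: h = r sin θ − e = 33.235549 − 11 = 22.235549
θ=119°: x = r cos θ + √(L² − h²) = -18.422766 + 288.143333 = 269.720567
θ=143°: crank pin P = (r cos θ, r sin θ) = (-30.348149, 22.868971)
θ=143°: h = r sin θ − e = 22.868971 − 11 = 11.868971
θ=143°: x = r cos θ + √(L² − h²) = -30.348149 + 288.756173 = 258.408024

θ=119°: 269.7206
θ=143°: 258.4080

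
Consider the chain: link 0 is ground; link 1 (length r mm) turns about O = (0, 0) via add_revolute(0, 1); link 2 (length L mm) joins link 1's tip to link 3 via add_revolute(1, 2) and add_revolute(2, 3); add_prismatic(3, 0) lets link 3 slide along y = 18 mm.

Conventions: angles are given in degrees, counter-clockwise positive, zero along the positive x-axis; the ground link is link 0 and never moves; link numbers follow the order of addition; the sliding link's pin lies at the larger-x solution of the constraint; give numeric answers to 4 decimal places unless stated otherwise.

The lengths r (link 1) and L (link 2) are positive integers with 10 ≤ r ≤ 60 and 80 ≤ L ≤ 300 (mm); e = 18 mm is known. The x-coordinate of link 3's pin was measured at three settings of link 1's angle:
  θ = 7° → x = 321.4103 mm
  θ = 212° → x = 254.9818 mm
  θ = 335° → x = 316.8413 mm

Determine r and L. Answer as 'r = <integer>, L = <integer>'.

constraint per measurement: (x − r cos θ)² + (r sin θ − e)² = L²
subtracting the θ₁ and θ₂ equations cancels the r² and L² terms:
r = (x₁² − x₂²) / (2[(x₁cos θ₁ + e sin θ₁) − (x₂cos θ₂ + e sin θ₂)]) = 35.0000 → r = 35
L² = (x₁ − r cos θ₁)² + (r sin θ₁ − e)² = 82369.0066 → L = 287.0000 → L = 287
check at θ₃=335°: x = 316.8413 (printed 316.8413) ✓

r = 35, L = 287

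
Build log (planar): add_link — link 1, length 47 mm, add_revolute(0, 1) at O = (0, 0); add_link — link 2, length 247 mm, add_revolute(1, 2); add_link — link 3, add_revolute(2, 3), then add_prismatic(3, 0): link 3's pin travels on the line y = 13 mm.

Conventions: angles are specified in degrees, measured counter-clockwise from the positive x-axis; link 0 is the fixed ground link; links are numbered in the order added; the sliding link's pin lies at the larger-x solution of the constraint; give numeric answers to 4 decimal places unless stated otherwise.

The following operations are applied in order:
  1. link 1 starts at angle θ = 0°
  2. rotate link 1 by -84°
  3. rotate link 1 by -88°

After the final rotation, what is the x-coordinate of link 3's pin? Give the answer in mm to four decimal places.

geometry: r = 47 mm, L = 247 mm, e = 13 mm; θ starts at 0°
rotate link 1 by -84°: θ ← 0° -84° = -84°
rotate link 1 by -88°: θ ← -84° -88° = -172°
crank pin P = (r cos θ, r sin θ) = (-46.542599, -6.541136)
h = r sin θ − e = -6.541136 − 13 = -19.541136
x = r cos θ + √(L² − h²) = -46.542599 + 246.225799 = 199.683200

199.6832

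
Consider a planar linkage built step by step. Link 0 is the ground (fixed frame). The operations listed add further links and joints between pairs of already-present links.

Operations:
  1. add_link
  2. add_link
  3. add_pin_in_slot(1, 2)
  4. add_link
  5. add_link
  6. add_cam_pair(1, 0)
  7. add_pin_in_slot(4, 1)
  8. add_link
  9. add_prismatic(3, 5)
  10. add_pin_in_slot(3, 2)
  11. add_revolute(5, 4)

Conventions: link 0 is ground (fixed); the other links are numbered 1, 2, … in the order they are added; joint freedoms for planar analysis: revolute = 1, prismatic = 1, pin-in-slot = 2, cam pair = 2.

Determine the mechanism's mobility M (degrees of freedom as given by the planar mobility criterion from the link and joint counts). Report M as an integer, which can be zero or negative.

L=1 J1=0 J2=0
add link → L=2 J1=0 J2=0
add link → L=3 J1=0 J2=0
PS@1,2 dof=2 J2 → L=3 J1=0 J2=1
add link → L=4 J1=0 J2=1
add link → L=5 J1=0 J2=1
C@1,0 dof=2 J2 → L=5 J1=0 J2=2
PS@4,1 dof=2 J2 → L=5 J1=0 J2=3
add link → L=6 J1=0 J2=3
P@3,5 dof=1 J1 → L=6 J1=1 J2=3
PS@3,2 dof=2 J2 → L=6 J1=1 J2=4
R@5,4 dof=1 J1 → L=6 J1=2 J2=4
M=3(L−1)−2J1−J2=3·5−2·2−4=7

M = 7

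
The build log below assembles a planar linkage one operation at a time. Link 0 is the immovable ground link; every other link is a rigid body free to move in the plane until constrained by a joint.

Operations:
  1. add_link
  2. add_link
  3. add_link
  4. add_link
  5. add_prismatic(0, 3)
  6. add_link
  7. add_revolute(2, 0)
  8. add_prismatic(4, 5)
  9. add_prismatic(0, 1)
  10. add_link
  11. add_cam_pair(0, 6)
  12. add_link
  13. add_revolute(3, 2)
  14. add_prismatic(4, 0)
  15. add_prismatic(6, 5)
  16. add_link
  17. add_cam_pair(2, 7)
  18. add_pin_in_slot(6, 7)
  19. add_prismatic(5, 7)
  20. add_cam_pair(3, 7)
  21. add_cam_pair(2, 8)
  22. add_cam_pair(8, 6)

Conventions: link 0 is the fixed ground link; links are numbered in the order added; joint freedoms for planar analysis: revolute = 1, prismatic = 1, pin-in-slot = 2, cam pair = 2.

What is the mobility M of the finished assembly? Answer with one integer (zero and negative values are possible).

(L,J1,J2)=(1,0,0); link0 fixed
link1: (2,0,0)
link2: (3,0,0)
link3: (4,0,0)
link4: (5,0,0)
P 0-3 [J1]: (5,1,0)
link5: (6,1,0)
R 2-0 [J1]: (6,2,0)
P 4-5 [J1]: (6,3,0)
P 0-1 [J1]: (6,4,0)
link6: (7,4,0)
C 0-6 [J2]: (7,4,1)
link7: (8,4,1)
R 3-2 [J1]: (8,5,1)
P 4-0 [J1]: (8,6,1)
P 6-5 [J1]: (8,7,1)
link8: (9,7,1)
C 2-7 [J2]: (9,7,2)
PS 6-7 [J2]: (9,7,3)
P 5-7 [J1]: (9,8,3)
C 3-7 [J2]: (9,8,4)
C 2-8 [J2]: (9,8,5)
C 8-6 [J2]: (9,8,6)
Grübler: 3·8 − 2·8 − 6 = 2

M = 2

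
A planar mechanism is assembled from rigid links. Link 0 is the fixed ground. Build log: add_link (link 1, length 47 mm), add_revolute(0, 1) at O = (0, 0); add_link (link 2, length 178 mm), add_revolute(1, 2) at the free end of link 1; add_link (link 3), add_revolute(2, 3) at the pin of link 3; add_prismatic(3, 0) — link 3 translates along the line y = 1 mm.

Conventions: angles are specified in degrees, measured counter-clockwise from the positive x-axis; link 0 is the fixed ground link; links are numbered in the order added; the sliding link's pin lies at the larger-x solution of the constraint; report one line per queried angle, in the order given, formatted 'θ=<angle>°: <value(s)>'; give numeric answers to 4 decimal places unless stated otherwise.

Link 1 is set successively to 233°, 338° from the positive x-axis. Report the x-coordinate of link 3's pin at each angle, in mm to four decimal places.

geometry: r = 47 mm, L = 178 mm, e = 1 mm
θ=233°: crank pin P = (r cos θ, r sin θ) = (-28.285306, -37.535869)
θ=233°: h = r sin θ − e = -37.535869 − 1 = -38.535869
θ=233°: x = r cos θ + √(L² − h²) = -28.285306 + 173.778557 = 145.493251
θ=338°: crank pin P = (r cos θ, r sin θ) = (43.577641, -17.606510)
θ=338°: h = r sin θ − e = -17.606510 − 1 = -18.606510
θ=338°: x = r cos θ + √(L² − h²) = 43.577641 + 177.024851 = 220.602492

θ=233°: 145.4933
θ=338°: 220.6025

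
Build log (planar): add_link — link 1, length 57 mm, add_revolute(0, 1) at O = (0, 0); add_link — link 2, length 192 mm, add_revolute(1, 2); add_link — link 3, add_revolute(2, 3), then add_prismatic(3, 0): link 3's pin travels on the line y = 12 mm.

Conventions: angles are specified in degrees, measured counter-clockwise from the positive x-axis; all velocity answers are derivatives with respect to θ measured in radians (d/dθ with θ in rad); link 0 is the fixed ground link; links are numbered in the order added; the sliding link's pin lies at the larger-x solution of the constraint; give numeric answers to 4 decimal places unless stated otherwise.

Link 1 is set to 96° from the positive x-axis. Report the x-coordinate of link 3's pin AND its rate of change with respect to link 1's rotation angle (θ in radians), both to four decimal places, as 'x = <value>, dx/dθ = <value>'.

geometry: r = 57 mm, L = 192 mm, e = 12 mm
crank pin P = (r cos θ, r sin θ) = (-5.958122, 56.687748)
h = r sin θ − e = 56.687748 − 12 = 44.687748
x = r cos θ + √(L² − h²) = -5.958122 + 186.727087 = 180.768965
dx/dθ = −r sin θ − h·r cos θ/√(L² − h²) (θ in radians; h = 44.687748) = -55.261843

x = 180.7690, dx/dθ = -55.2618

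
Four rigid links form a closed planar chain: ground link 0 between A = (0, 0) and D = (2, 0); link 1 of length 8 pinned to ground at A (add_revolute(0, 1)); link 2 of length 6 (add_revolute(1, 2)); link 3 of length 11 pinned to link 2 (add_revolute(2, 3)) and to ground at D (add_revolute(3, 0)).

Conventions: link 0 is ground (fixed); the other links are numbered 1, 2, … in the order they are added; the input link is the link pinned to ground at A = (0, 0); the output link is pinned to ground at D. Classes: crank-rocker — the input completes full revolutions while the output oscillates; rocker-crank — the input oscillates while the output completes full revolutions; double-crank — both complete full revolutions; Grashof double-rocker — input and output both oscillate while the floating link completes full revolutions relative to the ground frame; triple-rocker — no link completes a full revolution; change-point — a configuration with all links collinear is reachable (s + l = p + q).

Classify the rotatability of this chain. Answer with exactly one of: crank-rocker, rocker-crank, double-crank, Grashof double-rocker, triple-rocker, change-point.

lengths: ground=2, input=8, coupler=6, output=11
sorted: s=2 (shortest), l=11 (longest), p+q=14
s + l = 13 vs p + q = 14
s + l < p + q (Grashof) with shortest = ground link → double-crank

double-crank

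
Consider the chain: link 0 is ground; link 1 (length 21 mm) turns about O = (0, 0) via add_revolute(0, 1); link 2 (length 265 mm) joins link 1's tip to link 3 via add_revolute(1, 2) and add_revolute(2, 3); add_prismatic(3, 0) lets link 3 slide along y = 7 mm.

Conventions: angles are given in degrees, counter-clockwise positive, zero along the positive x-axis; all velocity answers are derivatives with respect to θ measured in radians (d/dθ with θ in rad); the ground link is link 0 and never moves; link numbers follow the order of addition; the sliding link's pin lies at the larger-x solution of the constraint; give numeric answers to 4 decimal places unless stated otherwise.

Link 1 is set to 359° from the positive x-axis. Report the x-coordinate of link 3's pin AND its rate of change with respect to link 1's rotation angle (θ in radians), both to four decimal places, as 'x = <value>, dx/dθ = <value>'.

geometry: r = 21 mm, L = 265 mm, e = 7 mm
crank pin P = (r cos θ, r sin θ) = (20.996802, -0.366501)
h = r sin θ − e = -0.366501 − 7 = -7.366501
x = r cos θ + √(L² − h²) = 20.996802 + 264.897593 = 285.894394
dx/dθ = −r sin θ − h·r cos θ/√(L² − h²) (θ in radians; h = -7.366501) = 0.950398

x = 285.8944, dx/dθ = 0.9504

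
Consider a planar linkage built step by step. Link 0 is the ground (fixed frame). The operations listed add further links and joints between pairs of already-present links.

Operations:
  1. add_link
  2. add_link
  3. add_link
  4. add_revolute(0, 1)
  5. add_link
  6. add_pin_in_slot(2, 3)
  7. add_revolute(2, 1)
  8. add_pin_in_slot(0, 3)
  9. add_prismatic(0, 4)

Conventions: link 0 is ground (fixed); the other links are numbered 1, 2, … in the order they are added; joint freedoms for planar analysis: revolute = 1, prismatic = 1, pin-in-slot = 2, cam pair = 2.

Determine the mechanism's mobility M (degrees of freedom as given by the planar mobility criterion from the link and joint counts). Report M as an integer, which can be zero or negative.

L=1 J1=0 J2=0
add link → L=2 J1=0 J2=0
add link → L=3 J1=0 J2=0
add link → L=4 J1=0 J2=0
R@0,1 dof=1 J1 → L=4 J1=1 J2=0
add link → L=5 J1=1 J2=0
PS@2,3 dof=2 J2 → L=5 J1=1 J2=1
R@2,1 dof=1 J1 → L=5 J1=2 J2=1
PS@0,3 dof=2 J2 → L=5 J1=2 J2=2
P@0,4 dof=1 J1 → L=5 J1=3 J2=2
M=3(L−1)−2J1−J2=3·4−2·3−2=4

M = 4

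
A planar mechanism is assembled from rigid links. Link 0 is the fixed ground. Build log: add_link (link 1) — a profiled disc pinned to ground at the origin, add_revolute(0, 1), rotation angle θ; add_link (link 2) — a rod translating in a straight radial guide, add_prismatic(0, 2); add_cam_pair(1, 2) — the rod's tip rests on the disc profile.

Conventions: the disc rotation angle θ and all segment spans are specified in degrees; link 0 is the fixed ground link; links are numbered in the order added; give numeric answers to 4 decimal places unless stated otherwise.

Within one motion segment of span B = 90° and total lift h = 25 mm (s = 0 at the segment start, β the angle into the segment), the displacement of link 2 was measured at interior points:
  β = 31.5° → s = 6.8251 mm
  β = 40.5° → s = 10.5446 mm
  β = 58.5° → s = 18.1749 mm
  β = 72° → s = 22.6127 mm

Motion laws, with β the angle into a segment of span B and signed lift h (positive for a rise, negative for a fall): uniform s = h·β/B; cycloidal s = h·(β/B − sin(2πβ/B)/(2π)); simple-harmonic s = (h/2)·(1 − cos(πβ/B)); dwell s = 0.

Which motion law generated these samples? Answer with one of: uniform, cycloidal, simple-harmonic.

candidates at β/B = r: uniform s = h·r (linear in β); cycloidal s = h·(r − sin(2πr)/(2π)); simple-harmonic s = (h/2)(1 − cos(πr))
β=31.5°: printed 6.8251 | uniform 8.7500, cycloidal 5.5310, simple-harmonic 6.8251
β=40.5°: printed 10.5446 | uniform 11.2500, cycloidal 10.0205, simple-harmonic 10.5446
β=58.5°: printed 18.1749 | uniform 16.2500, cycloidal 19.4690, simple-harmonic 18.1749
β=72°: printed 22.6127 | uniform 20.0000, cycloidal 23.7841, simple-harmonic 22.6127
only one law matches every sample → simple-harmonic

simple-harmonic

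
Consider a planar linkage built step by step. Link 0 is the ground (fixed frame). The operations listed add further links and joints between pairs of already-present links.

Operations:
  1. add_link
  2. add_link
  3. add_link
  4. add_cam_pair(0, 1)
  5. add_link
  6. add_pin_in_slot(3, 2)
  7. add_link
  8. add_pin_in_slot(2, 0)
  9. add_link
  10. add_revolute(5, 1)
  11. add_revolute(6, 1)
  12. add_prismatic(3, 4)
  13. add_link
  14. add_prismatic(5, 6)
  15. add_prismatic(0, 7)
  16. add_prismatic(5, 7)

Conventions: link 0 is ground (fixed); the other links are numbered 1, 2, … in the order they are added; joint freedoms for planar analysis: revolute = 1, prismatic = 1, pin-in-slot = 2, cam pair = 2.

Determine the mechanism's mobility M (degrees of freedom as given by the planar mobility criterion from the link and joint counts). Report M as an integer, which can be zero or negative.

(L,J1,J2)=(1,0,0); link0 fixed
link1: (2,0,0)
link2: (3,0,0)
link3: (4,0,0)
C 0-1 [J2]: (4,0,1)
link4: (5,0,1)
PS 3-2 [J2]: (5,0,2)
link5: (6,0,2)
PS 2-0 [J2]: (6,0,3)
link6: (7,0,3)
R 5-1 [J1]: (7,1,3)
R 6-1 [J1]: (7,2,3)
P 3-4 [J1]: (7,3,3)
link7: (8,3,3)
P 5-6 [J1]: (8,4,3)
P 0-7 [J1]: (8,5,3)
P 5-7 [J1]: (8,6,3)
Grübler: 3·7 − 2·6 − 3 = 6

M = 6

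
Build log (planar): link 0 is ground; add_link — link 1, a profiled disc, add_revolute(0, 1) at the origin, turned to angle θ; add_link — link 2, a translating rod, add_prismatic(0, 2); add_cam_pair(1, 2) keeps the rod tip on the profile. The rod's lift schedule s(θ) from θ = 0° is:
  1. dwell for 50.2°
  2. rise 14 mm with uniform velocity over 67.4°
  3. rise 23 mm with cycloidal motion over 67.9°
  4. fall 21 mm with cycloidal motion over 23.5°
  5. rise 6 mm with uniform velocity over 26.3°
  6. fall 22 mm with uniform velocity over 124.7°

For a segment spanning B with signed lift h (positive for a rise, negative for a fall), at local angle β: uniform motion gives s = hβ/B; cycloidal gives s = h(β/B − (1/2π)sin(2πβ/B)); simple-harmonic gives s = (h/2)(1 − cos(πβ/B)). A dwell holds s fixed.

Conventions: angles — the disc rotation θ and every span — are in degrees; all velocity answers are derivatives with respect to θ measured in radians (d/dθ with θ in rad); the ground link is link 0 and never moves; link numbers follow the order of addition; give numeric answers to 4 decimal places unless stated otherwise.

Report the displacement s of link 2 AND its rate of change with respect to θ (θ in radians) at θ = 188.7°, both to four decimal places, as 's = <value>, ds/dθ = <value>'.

seg 1 [0°–50.2°] dwell: s stays 0.0000
seg 2 [50.2°–117.6°] uniform, h=14: full span → s += 14 → s = 14.0000
seg 3 [117.6°–185.5°] cycloidal, h=23: full span → s += 23 → s = 37.0000
seg 4 [185.5°–209°] cycloidal, h=-21: θ=188.7° here. β=3.2, B=23.5. -21·(0.1362 − sin(2π·0.1362)/(2π)) = -0.3363 → s = 36.6637
velocity in seg [185.5°–209°] (cycloidal), θ in radians: β = 3.2° = 0.0559 rad, B = 23.5° = 0.4102 rad; ds/dθ = (h/B)(1 − cos(2πβ/B)) = ((-21)/0.4102)(1 − cos(2π·0.1362)) = -17.624296 mm/rad

s = 36.6637, ds/dθ = -17.6243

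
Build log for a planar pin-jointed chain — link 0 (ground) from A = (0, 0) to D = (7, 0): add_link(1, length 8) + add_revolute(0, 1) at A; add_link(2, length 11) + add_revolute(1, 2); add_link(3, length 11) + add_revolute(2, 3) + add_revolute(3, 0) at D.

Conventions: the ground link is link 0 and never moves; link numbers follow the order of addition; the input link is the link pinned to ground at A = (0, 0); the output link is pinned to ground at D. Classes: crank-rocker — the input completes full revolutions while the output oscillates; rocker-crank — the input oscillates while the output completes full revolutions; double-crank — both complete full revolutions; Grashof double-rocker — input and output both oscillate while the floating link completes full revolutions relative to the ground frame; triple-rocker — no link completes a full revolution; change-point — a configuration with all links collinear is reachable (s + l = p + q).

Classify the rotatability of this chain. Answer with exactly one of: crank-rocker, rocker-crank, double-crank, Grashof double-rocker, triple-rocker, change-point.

lengths: ground=7, input=8, coupler=11, output=11
sorted: s=7 (shortest), l=11 (longest), p+q=19
s + l = 18 vs p + q = 19
s + l < p + q (Grashof) with shortest = ground link → double-crank

double-crank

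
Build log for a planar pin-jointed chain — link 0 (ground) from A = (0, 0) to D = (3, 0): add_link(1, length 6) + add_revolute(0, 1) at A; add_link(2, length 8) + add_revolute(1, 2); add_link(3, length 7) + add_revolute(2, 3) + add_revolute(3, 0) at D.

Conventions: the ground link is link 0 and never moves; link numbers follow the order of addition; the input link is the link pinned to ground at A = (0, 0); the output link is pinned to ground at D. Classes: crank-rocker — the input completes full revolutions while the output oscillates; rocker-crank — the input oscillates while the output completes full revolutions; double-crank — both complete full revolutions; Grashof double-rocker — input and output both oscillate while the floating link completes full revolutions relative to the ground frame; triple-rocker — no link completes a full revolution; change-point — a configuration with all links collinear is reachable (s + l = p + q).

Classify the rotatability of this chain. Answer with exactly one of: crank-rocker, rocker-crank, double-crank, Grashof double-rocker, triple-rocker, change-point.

lengths: ground=3, input=6, coupler=8, output=7
sorted: s=3 (shortest), l=8 (longest), p+q=13
s + l = 11 vs p + q = 13
s + l < p + q (Grashof) with shortest = ground link → double-crank

double-crank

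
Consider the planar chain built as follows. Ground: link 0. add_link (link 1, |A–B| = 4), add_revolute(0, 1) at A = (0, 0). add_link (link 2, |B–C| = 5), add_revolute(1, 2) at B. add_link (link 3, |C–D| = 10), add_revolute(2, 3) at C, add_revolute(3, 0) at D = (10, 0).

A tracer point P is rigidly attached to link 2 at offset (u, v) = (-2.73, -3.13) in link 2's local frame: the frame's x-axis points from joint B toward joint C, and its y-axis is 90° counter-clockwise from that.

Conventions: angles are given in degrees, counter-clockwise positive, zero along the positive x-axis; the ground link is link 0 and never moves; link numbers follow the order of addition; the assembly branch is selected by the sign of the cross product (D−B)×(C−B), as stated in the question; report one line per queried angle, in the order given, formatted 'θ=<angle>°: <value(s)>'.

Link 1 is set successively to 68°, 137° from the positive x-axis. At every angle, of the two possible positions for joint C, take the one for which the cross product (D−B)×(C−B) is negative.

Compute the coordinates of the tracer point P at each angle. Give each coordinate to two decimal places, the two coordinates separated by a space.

A=(0,0), D=(10.00,0)
θ=68°: B = A + 4.00·(cos68°, sin68°) = (1.4984, 3.7087)
θ=68°: |BD| = 9.2753
θ=68°: circle(B,5.00) ∩ circle(D,10.00): a=0.5947, h=4.9645
θ=68°:   candidates: C₊=(4.0285,8.0213) cross=46.047; C₋=(0.0584,-1.0794) cross=-46.047
θ=68°:   branch - wants cross < 0 → take C=(0.0584,-1.0794) (cross=-46.047)
θ=68°: ex = (C−B)/|BC| = (-0.2880,-0.9576); ey = (0.9576,-0.2880)
θ=68°: P = B + -2.73·ex + -3.13·ey = (-0.7127,7.2245)
θ=137°: B = A + 4.00·(cos137°, sin137°) = (-2.9254, 2.7280)
θ=137°: |BD| = 13.2102
θ=137°: circle(B,5.00) ∩ circle(D,10.00): a=3.7664, h=3.2886
θ=137°:   candidates: C₊=(1.4389,5.1679) cross=43.442; C₋=(0.0806,-1.2675) cross=-43.442
θ=137°:   branch - wants cross < 0 → take C=(0.0806,-1.2675) (cross=-43.442)
θ=137°: ex = (C−B)/|BC| = (0.6012,-0.7991); ey = (0.7991,0.6012)
θ=137°: P = B + -2.73·ex + -3.13·ey = (-7.0679,3.0277)

θ=68°: -0.71 7.22
θ=137°: -7.07 3.03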